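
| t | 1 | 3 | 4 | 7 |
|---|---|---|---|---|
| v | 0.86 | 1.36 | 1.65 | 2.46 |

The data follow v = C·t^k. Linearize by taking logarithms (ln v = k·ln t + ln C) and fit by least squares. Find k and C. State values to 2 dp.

With ln vᵢ as the transformed response and ln tᵢ as the regressor:
Σln t = 4.4308, Σ(ln t)² = 6.9153, Σln v = 1.5576, Σln t·ln v = 2.7837.
Equations: 6.9153·k + 4.4308·ln C = 2.7837;  4.4308·k + 4·ln C = 1.5576.
Δ = 6.9153·4 − (4.4308)² = 8.0292; k = (2.7837·4 − 4.4308·1.5576)/8.0292 = 0.52723, ln C = (6.9153·1.5576 − 4.4308·2.7837)/8.0292 = -0.19461, so C = exp(-0.19461) = 0.82315.

k = 0.53, C = 0.82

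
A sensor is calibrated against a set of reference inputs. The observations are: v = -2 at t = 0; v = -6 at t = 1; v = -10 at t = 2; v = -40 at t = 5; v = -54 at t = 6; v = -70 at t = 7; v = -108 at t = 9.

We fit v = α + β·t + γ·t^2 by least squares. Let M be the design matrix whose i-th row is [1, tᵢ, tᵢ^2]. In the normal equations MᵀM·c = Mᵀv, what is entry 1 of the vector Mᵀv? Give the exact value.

Entry 1 ↔ basis 1, so (Mᵀv)_{1} = Σᵢ vᵢ = (1)·(-2) + (1)·(-6) + (1)·(-10) + (1)·(-40) + (1)·(-54) + (1)·(-70) + (1)·(-108) = -290.

-290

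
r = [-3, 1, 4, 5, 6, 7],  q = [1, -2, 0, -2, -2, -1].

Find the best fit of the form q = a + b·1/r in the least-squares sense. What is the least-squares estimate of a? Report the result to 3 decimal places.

a = -0.541

Sums needed: Σ1 = 6, Σ1/r = 599/420, Σ1/r·1/r = 222581/176400.
For Xᵀq: Σq = -6, Σ1/r·q = -337/105.
So XᵀX·[a, b]ᵀ = Xᵀq: [[6, 599/420]; [599/420, 222581/176400]]·[a, b]ᵀ = [-6, -337/105]ᵀ.
Eliminating b: (222581/176400)·(row 1) − (599/420)·(row 2) gives (195337/35280)·a = (222581/176400)·(-6) − (599/420)·(-337/105) = -264017/88200, so a = -528034/976685.
Then b = ((-337/105) − (599/420)·(-528034/976685))/(222581/176400) = -377496/195337.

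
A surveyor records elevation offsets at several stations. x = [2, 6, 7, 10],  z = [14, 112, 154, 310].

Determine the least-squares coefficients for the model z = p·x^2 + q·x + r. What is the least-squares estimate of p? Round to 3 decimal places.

Normal-equation sums: Σx^2·x^2 = 13713, Σx^2·x = 1567, Σx^2 = 189, Σx·x = 189, Σx = 25, Σ1 = 4.
And Σx^2·z = 42634, Σx·z = 4878, Σz = 590.
So MᵀM·[p, q, r]ᵀ = Mᵀz: [[13713, 1567, 189]; [1567, 189, 25]; [189, 25, 4]]·[p, q, r]ᵀ = [42634, 4878, 590]ᵀ.
Solving the 3×3 system (Gaussian elimination) gives p = 3005/979, q = 193/979, r = 110/89.

p = 3.069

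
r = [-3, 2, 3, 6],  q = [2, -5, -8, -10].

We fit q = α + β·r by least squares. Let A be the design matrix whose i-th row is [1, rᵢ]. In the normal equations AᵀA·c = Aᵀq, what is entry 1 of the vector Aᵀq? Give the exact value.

-21

Entry 1 ↔ basis 1, so (Aᵀq)_{1} = Σᵢ qᵢ = (1)·(2) + (1)·(-5) + (1)·(-8) + (1)·(-10) = -21.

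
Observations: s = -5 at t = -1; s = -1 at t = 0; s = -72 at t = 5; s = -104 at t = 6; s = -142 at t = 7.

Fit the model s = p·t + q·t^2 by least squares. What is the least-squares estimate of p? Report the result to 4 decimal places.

Compute the Gram sums: Σt·t = 111, Σt·t^2 = 683, Σt^2·t^2 = 4323.
And Σt·s = -1973, Σt^2·s = -12507.
So XᵀX·[p, q]ᵀ = Xᵀs: [[111, 683]; [683, 4323]]·[p, q]ᵀ = [-1973, -12507]ᵀ.
det = 111·4323 − 683² = 13364.
p = ((-1973)·4323 − 683·(-12507))/13364 = 6501/6682; q = (111·(-12507) − 683·(-1973))/13364 = -20359/6682.

p = 0.9729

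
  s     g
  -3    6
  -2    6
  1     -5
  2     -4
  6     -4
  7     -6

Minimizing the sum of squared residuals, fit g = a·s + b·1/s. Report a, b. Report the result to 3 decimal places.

a = -0.739, b = -5.477

The normal equations are: 103·a + 6·b = -109;  6·a + (2927/1764)·b = -284/21.
det = 103·(2927/1764) − 6² = 237977/1764.
a = ((-109)·(2927/1764) − 6·(-284/21))/(237977/1764) = -175907/237977; b = (103·(-284/21) − 6·(-109))/(237977/1764) = -1303512/237977.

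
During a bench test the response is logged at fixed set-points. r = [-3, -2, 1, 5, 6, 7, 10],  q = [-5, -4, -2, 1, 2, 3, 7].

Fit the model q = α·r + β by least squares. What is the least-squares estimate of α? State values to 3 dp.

AᵀA·[α, β]ᵀ = Aᵀq reads: 224·α + 24·β = 129;  24·α + 7·β = 2.
(Σr·r = 224, Σr = 24, Σ1 = 7, Σr·q = 129, Σq = 2.)
Δ = 224·7 − 24² = 992.
α = (129·7 − 24·2)/992 = 855/992; β = (224·2 − 24·129)/992 = -331/124.

α = 0.862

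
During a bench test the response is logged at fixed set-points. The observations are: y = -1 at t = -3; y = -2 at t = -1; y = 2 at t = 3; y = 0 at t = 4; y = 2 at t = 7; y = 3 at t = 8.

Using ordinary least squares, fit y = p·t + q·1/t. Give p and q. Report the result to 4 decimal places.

With design matrix X, XᵀX = [[148, 6]; [6, 37277/28224]] and Xᵀy = [49, 205/56]ᵀ.
det = 148·(37277/28224) − 6² = 1125233/7056.
p = (49·(37277/28224) − 6·(205/56))/(1125233/7056) = 1206653/4500932; q = (148·(205/56) − 6·49)/(1125233/7056) = 1748376/1125233.

p = 0.2681, q = 1.5538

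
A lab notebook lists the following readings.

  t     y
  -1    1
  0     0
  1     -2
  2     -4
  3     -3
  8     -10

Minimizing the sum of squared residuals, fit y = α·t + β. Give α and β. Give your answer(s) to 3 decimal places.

MᵀM·[α, β]ᵀ = Mᵀy reads: 79·α + 13·β = -100;  13·α + 6·β = -18.
Determinant 79·6 − 13² = 305.
α = ((-100)·6 − 13·(-18))/305 = -6/5; β = (79·(-18) − 13·(-100))/305 = -2/5.

α = -1.200, β = -0.400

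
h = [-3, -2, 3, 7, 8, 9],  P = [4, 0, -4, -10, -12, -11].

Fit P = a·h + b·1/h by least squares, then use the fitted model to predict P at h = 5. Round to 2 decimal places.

P̂ = -6.48

Compute the Gram sums: Σh·h = 216, Σh·1/h = 6, Σ1/h·1/h = 132241/254016.
Right-hand side: Σh·P = -289, Σ1/h·P = -859/126.
Determinant 216·(132241/254016) − 6² = 89905/1176.
a = ((-289)·(132241/254016) − 6·(-859/126))/(89905/1176) = -5565437/3883896; b = (216·(-859/126) − 6·(-289))/(89905/1176) = 61488/17981.
At h = 5: P̂ = (-5565437/3883896)·(5) + (61488/17981)·(1/5) = -125854517/19419480.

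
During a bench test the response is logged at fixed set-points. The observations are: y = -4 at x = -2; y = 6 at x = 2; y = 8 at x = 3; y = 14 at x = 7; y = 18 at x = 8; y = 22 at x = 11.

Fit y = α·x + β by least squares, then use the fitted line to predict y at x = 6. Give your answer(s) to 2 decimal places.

ŷ = 12.97

With design matrix M, MᵀM = [[251, 29]; [29, 6]] and Mᵀy = [528, 64]ᵀ.
Δ = 251·6 − 29² = 665.
α = (528·6 − 29·64)/665 = 1312/665; β = (251·64 − 29·528)/665 = 752/665.
At x = 6: ŷ = (1312/665)·(6) + (752/665)·(1) = 1232/95.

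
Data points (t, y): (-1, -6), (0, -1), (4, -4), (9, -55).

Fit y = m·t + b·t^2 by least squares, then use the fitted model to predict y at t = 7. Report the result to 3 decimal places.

Setting ∂/∂m … = 0 gives: 98·m + 792·b = -505;  792·m + 6818·b = -4525.
det = 98·6818 − 792² = 40900.
m = ((-505)·6818 − 792·(-4525))/40900 = 14071/4090; b = (98·(-4525) − 792·(-505))/40900 = -4349/4090.
At t = 7: ŷ = (14071/4090)·(7) + (-4349/4090)·(49) = -57302/2045.

ŷ = -28.021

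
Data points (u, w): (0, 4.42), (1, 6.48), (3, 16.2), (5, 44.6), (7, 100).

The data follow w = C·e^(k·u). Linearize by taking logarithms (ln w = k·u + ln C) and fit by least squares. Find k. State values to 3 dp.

k = 0.455

Let Y = ln w. Fitting Y = k·u + ln C by least squares:
Σu = 16.0000, Σ(u)² = 84.0000, Σln w = 14.5428, Σu·ln w = 61.4486.
Equations: 84.0000·k + 16.0000·ln C = 61.4486;  16.0000·k + 5·ln C = 14.5428.
Slope k = (n·Σu·ln w − Σu·Σln w)/(n·Σ(u)² − (Σu)²) = (5·61.4486 − 16.0000·14.5428)/164.0000 = 0.45463; ln C = (Σln w − k·Σu)/n = 1.45375.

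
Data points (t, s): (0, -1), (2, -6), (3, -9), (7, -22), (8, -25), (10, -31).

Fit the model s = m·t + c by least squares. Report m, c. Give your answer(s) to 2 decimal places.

m = -3.07, c = -0.34

Setting ∂/∂m … = 0 gives: 226·m + 30·c = -703;  30·m + 6·c = -94.
Δ = 226·6 − 30² = 456.
m = ((-703)·6 − 30·(-94))/456 = -233/76; c = (226·(-94) − 30·(-703))/456 = -77/228.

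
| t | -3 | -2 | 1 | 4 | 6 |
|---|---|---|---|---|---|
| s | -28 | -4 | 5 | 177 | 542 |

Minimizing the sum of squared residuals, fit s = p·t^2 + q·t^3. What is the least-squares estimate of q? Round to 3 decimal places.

Entries of XᵀX: Σt^2·t^2 = 1650, Σt^2·t^3 = 8526, Σt^3·t^3 = 51546.
For Xᵀs: Σt^2·s = 22081, Σt^3·s = 129193.
Normal equations: [[1650, 8526]; [8526, 51546]]·[p, q]ᵀ = [22081, 129193]ᵀ.
Δ = 1650·51546 − 8526² = 12358224.
p = (22081·51546 − 8526·129193)/12358224 = 339701/114428; q = (1650·129193 − 8526·22081)/12358224 = 691829/343284.

q = 2.015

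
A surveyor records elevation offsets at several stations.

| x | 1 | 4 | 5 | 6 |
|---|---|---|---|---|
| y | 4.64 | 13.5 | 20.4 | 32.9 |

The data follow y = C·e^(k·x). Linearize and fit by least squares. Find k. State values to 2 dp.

Let Y = ln y. Fitting Y = k·x + ln C by least squares:
AᵀA = [[78.0000, 16.0000]; [16.0000, 4]], rhs = [47.9840, 10.6464]ᵀ  (here Σx = 16.0000, Σ(x)² = 78.0000, Σln y = 10.6464, Σx·ln y = 47.9840).
Slope k = (n·Σx·ln y − Σx·Σln y)/(n·Σ(x)² − (Σx)²) = (4·47.9840 − 16.0000·10.6464)/56.0000 = 0.38560; ln C = (Σln y − k·Σx)/n = 1.11922.

k = 0.39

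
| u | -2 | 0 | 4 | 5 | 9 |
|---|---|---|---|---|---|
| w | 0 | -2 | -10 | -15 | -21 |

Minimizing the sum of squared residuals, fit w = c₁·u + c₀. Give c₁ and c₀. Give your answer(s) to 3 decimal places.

c₁ = -2.011, c₀ = -3.166

The normal system AᵀA·[c₁, c₀]ᵀ = Aᵀw is [[126, 16]; [16, 5]]·[c₁, c₀]ᵀ = [-304, -48]ᵀ.
Δ = 126·5 − 16² = 374.
c₁ = ((-304)·5 − 16·(-48))/374 = -376/187; c₀ = (126·(-48) − 16·(-304))/374 = -592/187.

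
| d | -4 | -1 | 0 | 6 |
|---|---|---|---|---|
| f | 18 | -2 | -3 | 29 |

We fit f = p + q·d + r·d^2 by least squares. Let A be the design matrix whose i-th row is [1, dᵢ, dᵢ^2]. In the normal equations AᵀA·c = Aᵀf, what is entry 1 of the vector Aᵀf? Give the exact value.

42

Entry 1 ↔ basis 1, so (Aᵀf)_{1} = Σᵢ fᵢ = (1)·(18) + (1)·(-2) + (1)·(-3) + (1)·(29) = 42.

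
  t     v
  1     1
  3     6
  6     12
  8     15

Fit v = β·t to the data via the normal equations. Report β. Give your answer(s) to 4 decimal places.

β = 1.9182

From the data, Σt·t = 110.
Right-hand side: Σt·v = 211.
Hence β = 211 / 110 ≈ 1.91818.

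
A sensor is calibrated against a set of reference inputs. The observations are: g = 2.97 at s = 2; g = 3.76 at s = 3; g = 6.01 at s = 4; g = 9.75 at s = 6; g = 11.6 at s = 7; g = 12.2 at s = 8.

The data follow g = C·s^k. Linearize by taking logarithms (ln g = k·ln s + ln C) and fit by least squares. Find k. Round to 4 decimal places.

With ln gᵢ as the transformed response and ln sᵢ as the regressor:
Σln s = 8.9952, Σ(ln s)² = 14.9303, Σln g = 11.4361, Σln s·ln g = 18.7471.
Normal system: [[14.9303, 8.9952]; [8.9952, 6]]·[k, ln C]ᵀ = [18.7471, 11.4361]ᵀ.
Δ = 14.9303·6 − (8.9952)² = 8.6686; k = (18.7471·6 − 8.9952·11.4361)/8.6686 = 1.10894, ln C = (14.9303·11.4361 − 8.9952·18.7471)/8.6686 = 0.24350.

k = 1.1089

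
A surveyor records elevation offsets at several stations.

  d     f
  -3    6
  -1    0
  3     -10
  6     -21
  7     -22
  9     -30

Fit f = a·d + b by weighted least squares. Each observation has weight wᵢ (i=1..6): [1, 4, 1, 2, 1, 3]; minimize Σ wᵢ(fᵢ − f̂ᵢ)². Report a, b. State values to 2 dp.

a = -2.97, b = -2.75

The normal equations are: 386·a + 42·b = -1264;  42·a + 12·b = -158.
(Σwᵢ·d·d = 386, Σwᵢ·d = 42, Σwᵢ·1 = 12, Σwᵢ·d·f = -1264, Σwᵢ·f = -158.)
Δ = 386·12 − 42² = 2868.
a = ((-1264)·12 − 42·(-158))/2868 = -711/239; b = (386·(-158) − 42·(-1264))/2868 = -1975/717.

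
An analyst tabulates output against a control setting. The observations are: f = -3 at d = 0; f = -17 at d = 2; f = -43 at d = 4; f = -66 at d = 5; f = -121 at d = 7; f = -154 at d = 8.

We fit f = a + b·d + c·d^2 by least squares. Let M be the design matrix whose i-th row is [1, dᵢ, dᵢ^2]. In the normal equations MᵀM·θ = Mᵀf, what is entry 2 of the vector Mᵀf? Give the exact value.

-2615

Entry 2 ↔ basis d, so (Mᵀf)_{2} = Σᵢ (d)·fᵢ = (0)·(-3) + (2)·(-17) + (4)·(-43) + (5)·(-66) + (7)·(-121) + (8)·(-154) = -2615.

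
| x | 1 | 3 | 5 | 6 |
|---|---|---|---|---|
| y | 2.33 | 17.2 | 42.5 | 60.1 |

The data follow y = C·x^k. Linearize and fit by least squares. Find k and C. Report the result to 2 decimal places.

Linearized form: ln y = k·ln x + ln C. From the 4 transformed points,
Sums: Σln x = 4.4998, Σ(ln x)² = 7.0076, Σln y = 11.5363, Σln x·ln y = 16.4991.
Normal system: [[7.0076, 4.4998]; [4.4998, 4]]·[k, ln C]ᵀ = [16.4991, 11.5363]ᵀ.
Solving (det = 7.7823): k = 1.80992, ln C = 0.84800, so C = exp(0.84800) = 2.33496.

k = 1.81, C = 2.33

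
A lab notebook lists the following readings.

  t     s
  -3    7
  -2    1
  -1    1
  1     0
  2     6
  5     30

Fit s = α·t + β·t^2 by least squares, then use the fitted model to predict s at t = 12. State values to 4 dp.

ŝ = 157.8108

AᵀA·[α, β]ᵀ = Aᵀs reads: 44·α + 98·β = 138;  98·α + 740·β = 842.
(Σt·t = 44, Σt·t^2 = 98, Σt^2·t^2 = 740, Σt·s = 138, Σt^2·s = 842.)
Δ = 44·740 − 98² = 22956.
α = (138·740 − 98·842)/22956 = 4901/5739; β = (44·842 − 98·138)/22956 = 5881/5739.
At t = 12: ŝ = (4901/5739)·(12) + (5881/5739)·(144) = 301892/1913.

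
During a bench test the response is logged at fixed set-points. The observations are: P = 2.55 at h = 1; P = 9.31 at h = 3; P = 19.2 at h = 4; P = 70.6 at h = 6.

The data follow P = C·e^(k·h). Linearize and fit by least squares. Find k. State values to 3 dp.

Let Y = ln P. Fitting Y = k·h + ln C by least squares:
Σh = 14.0000, Σ(h)² = 62.0000, Σln P = 10.3791, Σh·ln P = 44.9912.
Equations: 62.0000·k + 14.0000·ln C = 44.9912;  14.0000·k + 4·ln C = 10.3791.
Slope k = (n·Σh·ln P − Σh·Σln P)/(n·Σ(h)² − (Σh)²) = (4·44.9912 − 14.0000·10.3791)/52.0000 = 0.66648; ln C = (Σln P − k·Σh)/n = 0.26210.

k = 0.666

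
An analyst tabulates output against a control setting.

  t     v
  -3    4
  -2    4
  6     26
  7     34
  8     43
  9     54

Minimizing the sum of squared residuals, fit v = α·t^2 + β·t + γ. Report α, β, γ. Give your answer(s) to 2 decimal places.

Entries of XᵀX: Σt^2·t^2 = 14451, Σt^2·t = 1765, Σt^2 = 243, Σt·t = 243, Σt = 25, Σ1 = 6.
For Xᵀv: Σt^2·v = 9780, Σt·v = 1204, Σv = 165.
Solving the 3×3 system (Gaussian elimination) gives α = 2955/5264, β = 3567/5264, γ = 365/188.

α = 0.56, β = 0.68, γ = 1.94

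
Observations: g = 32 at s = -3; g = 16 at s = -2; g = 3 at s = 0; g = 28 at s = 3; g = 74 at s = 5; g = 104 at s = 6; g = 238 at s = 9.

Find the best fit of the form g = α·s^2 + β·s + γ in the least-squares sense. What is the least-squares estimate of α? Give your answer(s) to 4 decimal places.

Forming MᵀM = [[8660, 1062, 164]; [1062, 164, 18]; [164, 18, 7]] and Mᵀg = [25476, 3092, 495]ᵀ gives MᵀM·[α, β, γ]ᵀ = Mᵀg.
Solving the 3×3 system (Gaussian elimination) gives α = 820695/275009, β = -214066/275009, γ = 769809/275009.

α = 2.9842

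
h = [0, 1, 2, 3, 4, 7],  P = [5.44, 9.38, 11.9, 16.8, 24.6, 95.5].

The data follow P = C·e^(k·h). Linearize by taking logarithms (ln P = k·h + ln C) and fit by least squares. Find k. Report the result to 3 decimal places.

With ln Pᵢ as the transformed response and hᵢ as the regressor:
Over the data: Σh = 17.0000, Σ(h)² = 79.0000, Σln P = 16.9921, Σh·ln P = 60.3807.
Normal system: [[79.0000, 17.0000]; [17.0000, 6]]·[k, ln C]ᵀ = [60.3807, 16.9921]ᵀ.
Δ = 79.0000·6 − (17.0000)² = 185.0000; k = (60.3807·6 − 17.0000·16.9921)/185.0000 = 0.39685, ln C = (79.0000·16.9921 − 17.0000·60.3807)/185.0000 = 1.70761.

k = 0.397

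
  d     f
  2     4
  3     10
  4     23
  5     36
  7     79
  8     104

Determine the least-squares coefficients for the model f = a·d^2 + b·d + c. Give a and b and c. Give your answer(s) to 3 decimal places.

Forming AᵀA = [[7475, 1079, 167]; [1079, 167, 29]; [167, 29, 6]] and Aᵀf = [11901, 1695, 256]ᵀ gives AᵀA·[a, b, c]ᵀ = Aᵀf.
Row-reducing yields a = 267/140, b = -317/140, c = 37/70.

a = 1.907, b = -2.264, c = 0.529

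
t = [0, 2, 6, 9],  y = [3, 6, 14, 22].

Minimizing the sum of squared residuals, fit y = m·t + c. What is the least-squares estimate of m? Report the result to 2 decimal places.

Normal-equation sums: Σt·t = 121, Σt = 17, Σ1 = 4.
And Σt·y = 294, Σy = 45.
Normal equations: [[121, 17]; [17, 4]]·[m, c]ᵀ = [294, 45]ᵀ.
Eliminating c: 4·(row 1) − 17·(row 2) gives 195·m = 4·294 − 17·45 = 411, so m = 137/65.
Then c = (45 − 17·(137/65))/4 = 149/65.

m = 2.11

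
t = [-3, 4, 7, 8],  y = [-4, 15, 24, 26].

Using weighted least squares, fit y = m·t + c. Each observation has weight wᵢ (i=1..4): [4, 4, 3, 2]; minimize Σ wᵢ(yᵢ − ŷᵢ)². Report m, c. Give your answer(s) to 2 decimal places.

m = 2.76, c = 4.22

With design matrix M, MᵀWM = [[375, 41]; [41, 13]] and MᵀWy = [1208, 168]ᵀ.
Eliminating c: 13·(row 1) − 41·(row 2) gives 3194·m = 13·1208 − 41·168 = 8816, so m = 4408/1597.
Then c = (168 − 41·(4408/1597))/13 = 6736/1597.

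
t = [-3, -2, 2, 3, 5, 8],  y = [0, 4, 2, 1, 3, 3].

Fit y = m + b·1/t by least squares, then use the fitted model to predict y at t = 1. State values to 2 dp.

ŷ = 1.67

Sums needed: Σ1 = 6, Σ1/t = 13/40, Σ1/t·1/t = 11201/14400.
Right-hand side: Σy = 13, Σ1/t·y = 37/120.
Δ = 6·(11201/14400) − (13/40)² = 4379/960.
m = (13·(11201/14400) − (13/40)·(37/120))/(4379/960) = 28834/13137; b = (6·(37/120) − (13/40)·13)/(4379/960) = -2280/4379.
At t = 1: ŷ = (28834/13137)·(1) + (-2280/4379)·(1) = 21994/13137.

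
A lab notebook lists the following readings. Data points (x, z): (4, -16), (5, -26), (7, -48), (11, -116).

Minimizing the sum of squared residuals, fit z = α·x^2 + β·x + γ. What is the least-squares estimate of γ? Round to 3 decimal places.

Setting ∂/∂α … = 0 gives: 17923·α + 1863·β + 211·γ = -17294;  1863·α + 211·β + 27·γ = -1806;  211·α + 27·β + 4·γ = -206.
(Σx^2·x^2 = 17923, Σx^2·x = 1863, Σx^2 = 211, Σx·x = 211, Σx = 27, Σ1 = 4, Σx^2·z = -17294, Σx·z = -1806, Σz = -206.)
Solving the 3×3 system (Gaussian elimination) gives α = -83/93, β = -129/155, γ = 556/465.

γ = 1.196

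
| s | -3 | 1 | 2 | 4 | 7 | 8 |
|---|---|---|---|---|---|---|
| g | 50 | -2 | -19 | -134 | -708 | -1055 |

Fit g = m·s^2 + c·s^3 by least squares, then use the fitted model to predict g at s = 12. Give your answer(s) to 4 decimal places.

ĝ = -3529.9417

Sums needed: Σs^2·s^2 = 6851, Σs^2·s^3 = 50389, Σs^3·s^3 = 384683.
Moment sums: Σs^2·g = -103984, Σs^3·g = -793084.
Normal equations: [[6851, 50389]; [50389, 384683]]·[m, c]ᵀ = [-103984, -793084]ᵀ.
Determinant 6851·384683 − 50389² = 96411912.
m = ((-103984)·384683 − 50389·(-793084))/96411912 = -9541849/24102978; c = (6851·(-793084) − 50389·(-103984))/96411912 = -48442177/24102978.
At s = 12: ĝ = (-9541849/24102978)·(144) + (-48442177/24102978)·(1728) = -14180351352/4017163.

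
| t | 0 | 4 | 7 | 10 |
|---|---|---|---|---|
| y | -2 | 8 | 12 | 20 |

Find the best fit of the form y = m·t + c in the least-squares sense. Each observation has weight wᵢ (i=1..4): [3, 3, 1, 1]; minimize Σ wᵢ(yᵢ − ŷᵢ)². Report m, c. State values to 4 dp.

From the data, Σwᵢ·t·t = 197, Σwᵢ·t = 29, Σwᵢ·1 = 8.
And Σwᵢ·t·y = 380, Σwᵢ·y = 50.
Determinant 197·8 − 29² = 735.
m = (380·8 − 29·50)/735 = 106/49; c = (197·50 − 29·380)/735 = -78/49.

m = 2.1633, c = -1.5918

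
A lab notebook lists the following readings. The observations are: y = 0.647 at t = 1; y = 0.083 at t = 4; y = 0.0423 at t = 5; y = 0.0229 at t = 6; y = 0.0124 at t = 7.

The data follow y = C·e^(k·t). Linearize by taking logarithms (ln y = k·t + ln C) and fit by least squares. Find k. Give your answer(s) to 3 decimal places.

Taking logs, ln y = k·t + ln C, so regress ln y on t.
Σt = 23.0000, Σ(t)² = 127.0000, Σln y = -14.2540, Σt·ln y = -79.5960.
Equations: 127.0000·k + 23.0000·ln C = -79.5960;  23.0000·k + 5·ln C = -14.2540.
Δ = 127.0000·5 − (23.0000)² = 106.0000; k = (-79.5960·5 − 23.0000·-14.2540)/106.0000 = -0.66169, ln C = (127.0000·-14.2540 − 23.0000·-79.5960)/106.0000 = 0.19297.

k = -0.662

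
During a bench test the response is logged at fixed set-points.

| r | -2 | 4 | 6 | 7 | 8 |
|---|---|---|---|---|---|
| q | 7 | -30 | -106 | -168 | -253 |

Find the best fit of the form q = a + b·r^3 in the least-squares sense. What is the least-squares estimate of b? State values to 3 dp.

The normal equations are: 5·a + 1127·b = -550;  1127·a + 430609·b = -212032.
(Σ1 = 5, Σr^3 = 1127, Σr^3·r^3 = 430609, Σq = -550, Σr^3·q = -212032.)
Eliminating b: 430609·(row 1) − 1127·(row 2) gives 882916·a = 430609·(-550) − 1127·(-212032) = 2125114, so a = 1062557/441458.
Then b = ((-212032) − 1127·(1062557/441458))/430609 = -220155/441458.

b = -0.499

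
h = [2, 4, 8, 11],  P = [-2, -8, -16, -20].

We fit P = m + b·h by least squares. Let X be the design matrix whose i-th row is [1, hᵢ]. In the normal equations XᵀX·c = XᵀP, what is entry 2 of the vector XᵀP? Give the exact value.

Entry 2 ↔ basis h, so (XᵀP)_{2} = Σᵢ (h)·Pᵢ = (2)·(-2) + (4)·(-8) + (8)·(-16) + (11)·(-20) = -384.

-384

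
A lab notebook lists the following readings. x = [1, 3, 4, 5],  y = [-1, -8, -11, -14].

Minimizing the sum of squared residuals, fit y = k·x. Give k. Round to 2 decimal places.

From the data, Σx·x = 51.
For Aᵀy: Σx·y = -139.
Normal equations: [[51]]·[k]ᵀ = [-139]ᵀ.
Hence k = -139 / 51 ≈ -2.72549.

k = -2.73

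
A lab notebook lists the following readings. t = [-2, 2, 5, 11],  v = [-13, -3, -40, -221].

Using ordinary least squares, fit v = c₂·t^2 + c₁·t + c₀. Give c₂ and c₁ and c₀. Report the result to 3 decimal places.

Entries of AᵀA: Σt^2·t^2 = 15298, Σt^2·t = 1456, Σt^2 = 154, Σt·t = 154, Σt = 16, Σ1 = 4.
Moment sums: Σt^2·v = -27805, Σt·v = -2611, Σv = -277.
Solving the 3×3 system (Gaussian elimination) gives c₂ = -6225/3058, c₁ = 35157/15290, c₀ = -574/7645.

c₂ = -2.036, c₁ = 2.299, c₀ = -0.075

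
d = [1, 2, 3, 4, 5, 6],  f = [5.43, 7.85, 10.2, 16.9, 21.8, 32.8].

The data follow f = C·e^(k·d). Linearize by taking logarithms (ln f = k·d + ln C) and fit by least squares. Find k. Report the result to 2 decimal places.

k = 0.36

Taking logs, ln f = k·d + ln C, so regress ln f on d.
Sums: Σd = 21.0000, Σ(d)² = 91.0000, Σln f = 15.4745, Σd·ln f = 60.4415.
Normal system: [[91.0000, 21.0000]; [21.0000, 6]]·[k, ln C]ᵀ = [60.4415, 15.4745]ᵀ.
Solving (det = 105.0000): k = 0.35890, ln C = 1.32293.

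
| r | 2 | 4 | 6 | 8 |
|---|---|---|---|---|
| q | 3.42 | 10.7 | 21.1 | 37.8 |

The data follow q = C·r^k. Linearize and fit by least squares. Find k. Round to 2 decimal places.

k = 1.72

Let Y = ln q. Fitting Y = k·ln r + ln C by least squares:
Σln r = 5.9506, Σ(ln r)² = 9.9367, Σln q = 10.2815, Σln r·ln q = 17.1549.
Equations: 9.9367·k + 5.9506·ln C = 17.1549;  5.9506·k + 4·ln C = 10.2815.
Slope k = (n·Σln r·ln q − Σln r·Σln q)/(n·Σ(ln r)² − (Σln r)²) = (4·17.1549 − 5.9506·10.2815)/4.3368 = 1.71515; ln C = (Σln q − k·Σln r)/n = 0.01880.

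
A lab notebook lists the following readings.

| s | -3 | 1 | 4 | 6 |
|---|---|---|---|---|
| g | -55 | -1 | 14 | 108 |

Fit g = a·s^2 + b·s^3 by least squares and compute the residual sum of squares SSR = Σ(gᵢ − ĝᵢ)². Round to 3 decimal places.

SSR = 3.220

Normal-equation sums: Σs^2·s^2 = 1634, Σs^2·s^3 = 8558, Σs^3·s^3 = 51482.
Moment sums: Σs^2·g = 3616, Σs^3·g = 25708.
Normal equations: [[1634, 8558]; [8558, 51482]]·[a, b]ᵀ = [3616, 25708]ᵀ.
Eliminating b: 51482·(row 1) − 8558·(row 2) gives 10882224·a = 51482·3616 − 8558·25708 = -33850152, so a = -470141/151142.
Then b = (25708 − 8558·(-470141/151142))/51482 = 153627/151142.
Residuals: 33194/75571, 82686/75571, -96942/75571, 32490/75571; SSR = 243376/75571.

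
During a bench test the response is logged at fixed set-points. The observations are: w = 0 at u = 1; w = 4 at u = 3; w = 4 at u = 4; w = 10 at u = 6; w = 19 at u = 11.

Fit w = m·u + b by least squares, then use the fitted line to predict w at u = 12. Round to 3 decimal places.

Compute the Gram sums: Σu·u = 183, Σu = 25, Σ1 = 5.
Right-hand side: Σu·w = 297, Σw = 37.
Determinant 183·5 − 25² = 290.
m = (297·5 − 25·37)/290 = 56/29; b = (183·37 − 25·297)/290 = -327/145.
At u = 12: ŵ = (56/29)·(12) + (-327/145)·(1) = 3033/145.

ŵ = 20.917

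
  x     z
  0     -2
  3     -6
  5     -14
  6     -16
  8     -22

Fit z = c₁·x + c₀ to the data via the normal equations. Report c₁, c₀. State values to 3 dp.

From the data, Σx·x = 134, Σx = 22, Σ1 = 5.
Right-hand side: Σx·z = -360, Σz = -60.
Δ = 134·5 − 22² = 186.
c₁ = ((-360)·5 − 22·(-60))/186 = -80/31; c₀ = (134·(-60) − 22·(-360))/186 = -20/31.

c₁ = -2.581, c₀ = -0.645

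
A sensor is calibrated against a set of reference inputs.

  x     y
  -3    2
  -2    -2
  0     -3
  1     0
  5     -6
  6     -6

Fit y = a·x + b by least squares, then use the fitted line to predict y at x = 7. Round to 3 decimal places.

Compute the Gram sums: Σx·x = 75, Σx = 7, Σ1 = 6.
For Aᵀy: Σx·y = -68, Σy = -15.
Normal equations: [[75, 7]; [7, 6]]·[a, b]ᵀ = [-68, -15]ᵀ.
det = 75·6 − 7² = 401.
a = ((-68)·6 − 7·(-15))/401 = -303/401; b = (75·(-15) − 7·(-68))/401 = -649/401.
At x = 7: ŷ = (-303/401)·(7) + (-649/401)·(1) = -2770/401.

ŷ = -6.908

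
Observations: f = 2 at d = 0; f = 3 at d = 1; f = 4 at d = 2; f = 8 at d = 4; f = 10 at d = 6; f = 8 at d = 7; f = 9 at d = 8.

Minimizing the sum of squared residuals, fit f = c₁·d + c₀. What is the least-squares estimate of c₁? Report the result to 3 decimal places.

Sums needed: Σd·d = 170, Σd = 28, Σ1 = 7.
For Aᵀf: Σd·f = 231, Σf = 44.
So AᵀA·[c₁, c₀]ᵀ = Aᵀf: [[170, 28]; [28, 7]]·[c₁, c₀]ᵀ = [231, 44]ᵀ.
Eliminating c₀: 7·(row 1) − 28·(row 2) gives 406·c₁ = 7·231 − 28·44 = 385, so c₁ = 55/58.
Then c₀ = (44 − 28·(55/58))/7 = 506/203.

c₁ = 0.948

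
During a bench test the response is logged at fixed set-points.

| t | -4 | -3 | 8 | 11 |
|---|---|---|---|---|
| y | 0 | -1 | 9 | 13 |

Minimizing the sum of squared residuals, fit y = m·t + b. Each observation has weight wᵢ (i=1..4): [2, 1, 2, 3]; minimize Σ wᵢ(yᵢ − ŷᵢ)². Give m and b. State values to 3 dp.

The normal system XᵀWX·[m, b]ᵀ = XᵀWy is [[532, 38]; [38, 8]]·[m, b]ᵀ = [576, 56]ᵀ.
Eliminating b: 8·(row 1) − 38·(row 2) gives 2812·m = 8·576 − 38·56 = 2480, so m = 620/703.
Then b = (56 − 38·(620/703))/8 = 104/37.

m = 0.882, b = 2.811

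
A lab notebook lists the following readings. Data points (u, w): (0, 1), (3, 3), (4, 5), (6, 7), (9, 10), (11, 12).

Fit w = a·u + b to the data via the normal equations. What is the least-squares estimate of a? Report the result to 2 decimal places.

Normal-equation sums: Σu·u = 263, Σu = 33, Σ1 = 6.
Right-hand side: Σu·w = 293, Σw = 38.
Eliminating b: 6·(row 1) − 33·(row 2) gives 489·a = 6·293 − 33·38 = 504, so a = 168/163.
Then b = (38 − 33·(168/163))/6 = 325/489.

a = 1.03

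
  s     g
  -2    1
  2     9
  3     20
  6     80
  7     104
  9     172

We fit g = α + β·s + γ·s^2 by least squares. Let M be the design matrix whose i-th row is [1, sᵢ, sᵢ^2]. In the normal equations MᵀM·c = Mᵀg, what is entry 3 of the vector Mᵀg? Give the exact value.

Entry 3 ↔ basis s^2, so (Mᵀg)_{3} = Σᵢ (s^2)·gᵢ = (4)·(1) + (4)·(9) + (9)·(20) + (36)·(80) + (49)·(104) + (81)·(172) = 22128.

22128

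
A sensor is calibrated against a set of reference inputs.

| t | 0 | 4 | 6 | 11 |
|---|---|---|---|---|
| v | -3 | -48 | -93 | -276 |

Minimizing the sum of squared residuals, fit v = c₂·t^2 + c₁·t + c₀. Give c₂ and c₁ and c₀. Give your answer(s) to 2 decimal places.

Forming MᵀM = [[16193, 1611, 173]; [1611, 173, 21]; [173, 21, 4]] and Mᵀv = [-37512, -3786, -420]ᵀ gives MᵀM·[c₂, c₁, c₀]ᵀ = Mᵀv.
Inverting the 3×3 Gram matrix, [c₂, c₁, c₀]ᵀ = [-205953/105484, -351183/105484, -162321/52742]ᵀ.

c₂ = -1.95, c₁ = -3.33, c₀ = -3.08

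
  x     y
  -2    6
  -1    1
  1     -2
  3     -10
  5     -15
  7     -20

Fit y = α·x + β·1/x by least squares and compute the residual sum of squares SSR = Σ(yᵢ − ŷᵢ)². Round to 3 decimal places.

From the data, Σx·x = 89, Σx·1/x = 6, Σ1/x·1/x = 106789/44100.
For Aᵀy: Σx·y = -260, Σ1/x·y = -319/21.
Eliminating β: (106789/44100)·(row 1) − 6·(row 2) gives (7916621/44100)·α = (106789/44100)·(-260) − 6·(-319/21) = -1187287/2205, so α = -23745740/7916621.
Then β = ((-319/21) − 6·(-23745740/7916621))/(106789/44100) = 9174900/7916621.
Residuals: 4595696/7916621, -6654219/7916621, -1262402/7916621, -10987290/7916621, -1855595/7916621, 6577060/7916621; SSR = 29610386/7916621.

SSR = 3.740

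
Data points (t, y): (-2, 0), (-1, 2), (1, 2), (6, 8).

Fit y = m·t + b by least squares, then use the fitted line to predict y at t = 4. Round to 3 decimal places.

Normal-equation sums: Σt·t = 42, Σt = 4, Σ1 = 4.
For Xᵀy: Σt·y = 48, Σy = 12.
So XᵀX·[m, b]ᵀ = Xᵀy: [[42, 4]; [4, 4]]·[m, b]ᵀ = [48, 12]ᵀ.
Determinant 42·4 − 4² = 152.
m = (48·4 − 4·12)/152 = 18/19; b = (42·12 − 4·48)/152 = 39/19.
At t = 4: ŷ = (18/19)·(4) + (39/19)·(1) = 111/19.

ŷ = 5.842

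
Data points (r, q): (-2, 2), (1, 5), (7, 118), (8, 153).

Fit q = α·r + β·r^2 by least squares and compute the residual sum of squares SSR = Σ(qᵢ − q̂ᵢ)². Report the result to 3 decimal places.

The normal system AᵀA·[α, β]ᵀ = Aᵀq is [[118, 848]; [848, 6514]]·[α, β]ᵀ = [2051, 15587]ᵀ.
Determinant 118·6514 − 848² = 49548.
α = (2051·6514 − 848·15587)/49548 = 71219/24774; β = (118·15587 − 848·2051)/49548 = 50009/24774.
Residuals: -4025/12387, 1321/12387, -12821/12387, 3349/4129; SSR = 22868/12387.

SSR = 1.846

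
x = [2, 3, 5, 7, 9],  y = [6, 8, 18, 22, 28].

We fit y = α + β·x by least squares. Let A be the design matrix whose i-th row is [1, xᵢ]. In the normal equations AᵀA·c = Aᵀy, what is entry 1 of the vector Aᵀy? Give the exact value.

Entry 1 ↔ basis 1, so (Aᵀy)_{1} = Σᵢ yᵢ = (1)·(6) + (1)·(8) + (1)·(18) + (1)·(22) + (1)·(28) = 82.

82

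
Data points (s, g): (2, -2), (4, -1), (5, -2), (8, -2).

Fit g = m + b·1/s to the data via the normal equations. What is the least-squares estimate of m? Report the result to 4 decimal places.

m = -1.6864

From the data, Σ1 = 4, Σ1/s = 43/40, Σ1/s·1/s = 589/1600.
For Aᵀg: Σg = -7, Σ1/s·g = -19/10.
AᵀA·[m, b]ᵀ = Aᵀg becomes [[4, 43/40]; [43/40, 589/1600]]·[m, b]ᵀ = [-7, -19/10]ᵀ.
Determinant 4·(589/1600) − (43/40)² = 507/1600.
m = ((-7)·(589/1600) − (43/40)·(-19/10))/(507/1600) = -285/169; b = (4·(-19/10) − (43/40)·(-7))/(507/1600) = -40/169.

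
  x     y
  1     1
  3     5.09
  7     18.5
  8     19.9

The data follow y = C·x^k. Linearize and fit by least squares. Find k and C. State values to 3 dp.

Let Y = ln y. Fitting Y = k·ln x + ln C by least squares:
AᵀA = [[9.3176, 5.1240]; [5.1240, 4]], rhs = [13.6845, 7.5358]ᵀ  (here Σln x = 5.1240, Σ(ln x)² = 9.3176, Σln y = 7.5358, Σln x·ln y = 13.6845).
Solving (det = 11.0154): k = 1.46386, ln C = 0.00875, so C = exp(0.00875) = 1.00879.

k = 1.464, C = 1.009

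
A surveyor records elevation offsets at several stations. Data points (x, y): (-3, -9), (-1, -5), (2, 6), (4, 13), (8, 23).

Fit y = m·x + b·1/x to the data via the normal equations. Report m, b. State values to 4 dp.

With design matrix M, MᵀM = [[94, 5]; [5, 829/576]] and Mᵀy = [280, 137/8]ᵀ.
Δ = 94·(829/576) − 5² = 31763/288.
m = (280·(829/576) − 5·(137/8))/(31763/288) = 91400/31763; b = (94·(137/8) − 5·280)/(31763/288) = 60408/31763.

m = 2.8776, b = 1.9018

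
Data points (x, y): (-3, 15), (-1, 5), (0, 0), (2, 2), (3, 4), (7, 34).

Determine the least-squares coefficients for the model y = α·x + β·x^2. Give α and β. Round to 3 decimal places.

α = -1.916, β = 0.977

AᵀA·[α, β]ᵀ = Aᵀy reads: 72·α + 350·β = 204;  350·α + 2580·β = 1850.
det = 72·2580 − 350² = 63260.
α = (204·2580 − 350·1850)/63260 = -6059/3163; β = (72·1850 − 350·204)/63260 = 3090/3163.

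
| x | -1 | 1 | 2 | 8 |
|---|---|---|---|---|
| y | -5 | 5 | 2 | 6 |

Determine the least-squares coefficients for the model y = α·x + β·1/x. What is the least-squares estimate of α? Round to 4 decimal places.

Compute the Gram sums: Σx·x = 70, Σx·1/x = 4, Σ1/x·1/x = 145/64.
For Aᵀy: Σx·y = 62, Σ1/x·y = 47/4.
So AᵀA·[α, β]ᵀ = Aᵀy: [[70, 4]; [4, 145/64]]·[α, β]ᵀ = [62, 47/4]ᵀ.
Δ = 70·(145/64) − 4² = 4563/32.
α = (62·(145/64) − 4·(47/4))/(4563/32) = 997/1521; β = (70·(47/4) − 4·62)/(4563/32) = 6128/1521.

α = 0.6555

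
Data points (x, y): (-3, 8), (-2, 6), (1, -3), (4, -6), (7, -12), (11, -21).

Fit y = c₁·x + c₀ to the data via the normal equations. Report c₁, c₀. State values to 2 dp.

With design matrix M, MᵀM = [[200, 18]; [18, 6]] and Mᵀy = [-378, -28]ᵀ.
det = 200·6 − 18² = 876.
c₁ = ((-378)·6 − 18·(-28))/876 = -147/73; c₀ = (200·(-28) − 18·(-378))/876 = 301/219.

c₁ = -2.01, c₀ = 1.37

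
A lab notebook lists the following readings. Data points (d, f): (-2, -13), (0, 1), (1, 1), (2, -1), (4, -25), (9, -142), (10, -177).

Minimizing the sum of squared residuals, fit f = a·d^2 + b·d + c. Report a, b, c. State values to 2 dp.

Normal-equation sums: Σd^2·d^2 = 16850, Σd^2·d = 1794, Σd^2 = 206, Σd·d = 206, Σd = 24, Σ1 = 7.
Moment sums: Σd^2·f = -29657, Σd·f = -3123, Σf = -356.
XᵀX·[a, b, c]ᵀ = Xᵀf becomes [[16850, 1794, 206]; [1794, 206, 24]; [206, 24, 7]]·[a, b, c]ᵀ = [-29657, -3123, -356]ᵀ.
Row-reducing yields a = -265645/132538, b = 148737/66269, c = 28569/66269.

a = -2.00, b = 2.24, c = 0.43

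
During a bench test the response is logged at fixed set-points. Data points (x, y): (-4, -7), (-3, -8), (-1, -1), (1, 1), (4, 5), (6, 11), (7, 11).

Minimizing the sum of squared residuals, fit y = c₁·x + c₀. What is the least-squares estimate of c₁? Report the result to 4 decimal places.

c₁ = 1.7575

From the data, Σx·x = 128, Σx = 10, Σ1 = 7.
For Aᵀy: Σx·y = 217, Σy = 12.
So AᵀA·[c₁, c₀]ᵀ = Aᵀy: [[128, 10]; [10, 7]]·[c₁, c₀]ᵀ = [217, 12]ᵀ.
det = 128·7 − 10² = 796.
c₁ = (217·7 − 10·12)/796 = 1399/796; c₀ = (128·12 − 10·217)/796 = -317/398.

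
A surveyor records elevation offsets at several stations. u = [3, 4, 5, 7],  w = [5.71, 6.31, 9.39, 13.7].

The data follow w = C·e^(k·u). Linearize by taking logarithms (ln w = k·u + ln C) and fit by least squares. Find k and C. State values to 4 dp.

k = 0.2307, C = 2.7581

Taking logs, ln w = k·u + ln C, so regress ln w on u.
XᵀX = [[99.0000, 19.0000]; [19.0000, 4]], rhs = [42.1152, 8.4414]ᵀ  (here Σu = 19.0000, Σ(u)² = 99.0000, Σln w = 8.4414, Σu·ln w = 42.1152).
Solving (det = 35.0000): k = 0.23069, ln C = 1.01456, so C = exp(1.01456) = 2.75814.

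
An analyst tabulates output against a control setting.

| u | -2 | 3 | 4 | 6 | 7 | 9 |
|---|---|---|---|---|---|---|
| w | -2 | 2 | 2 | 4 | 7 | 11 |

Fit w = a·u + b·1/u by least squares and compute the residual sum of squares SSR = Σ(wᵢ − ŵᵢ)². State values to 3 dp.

SSR = 10.785

Setting ∂/∂a … = 0 gives: 195·a + 6·b = 190;  6·a + (30745/63504)·b = 91/18.
Eliminating b: (30745/63504)·(row 1) − 6·(row 2) gives (1236377/21168)·a = (30745/63504)·190 − 6·(91/18) = 1957631/31752, so a = 3915262/3709131.
Then b = ((91/18) − 6·(3915262/3709131))/(30745/63504) = -3263400/1236377.
Residuals: -4482838/3709131, -354708/1236377, -5795236/3709131, -2341116/1236377, -44317/3709131, 2216961/1236377; SSR = 40003058/3709131.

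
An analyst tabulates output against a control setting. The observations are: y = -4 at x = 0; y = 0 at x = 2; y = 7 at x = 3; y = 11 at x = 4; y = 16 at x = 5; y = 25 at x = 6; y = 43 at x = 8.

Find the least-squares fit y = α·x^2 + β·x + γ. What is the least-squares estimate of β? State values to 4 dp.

The normal equations are: 6370·α + 952·β + 154·γ = 4291;  952·α + 154·β + 28·γ = 639;  154·α + 28·β + 7·γ = 98.
(Σx^2·x^2 = 6370, Σx^2·x = 952, Σx^2 = 154, Σx·x = 154, Σx = 28, Σ1 = 7, Σx^2·y = 4291, Σx·y = 639, Σy = 98.)
Solving the 3×3 system (Gaussian elimination) gives α = 53/98, β = 457/294, γ = -605/147.

β = 1.5544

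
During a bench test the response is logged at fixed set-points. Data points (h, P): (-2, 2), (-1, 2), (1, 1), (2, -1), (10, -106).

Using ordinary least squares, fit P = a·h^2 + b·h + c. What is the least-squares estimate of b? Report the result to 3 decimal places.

Compute the Gram sums: Σh^2·h^2 = 10034, Σh^2·h = 1000, Σh^2 = 110, Σh·h = 110, Σh = 10, Σ1 = 5.
Moment sums: Σh^2·P = -10593, Σh·P = -1067, ΣP = -102.
MᵀM·[a, b, c]ᵀ = MᵀP becomes [[10034, 1000, 110]; [1000, 110, 10]; [110, 10, 5]]·[a, b, c]ᵀ = [-10593, -1067, -102]ᵀ.
Inverting the 3×3 Gram matrix, [a, b, c]ᵀ = [-2609/2562, -3259/4270, 646/183]ᵀ.

b = -0.763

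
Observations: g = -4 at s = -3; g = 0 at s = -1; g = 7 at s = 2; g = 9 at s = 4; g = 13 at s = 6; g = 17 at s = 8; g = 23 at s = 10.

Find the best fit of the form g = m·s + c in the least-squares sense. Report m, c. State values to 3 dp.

Entries of AᵀA: Σs·s = 230, Σs = 26, Σ1 = 7.
And Σs·g = 506, Σg = 65.
So AᵀA·[m, c]ᵀ = Aᵀg: [[230, 26]; [26, 7]]·[m, c]ᵀ = [506, 65]ᵀ.
det = 230·7 − 26² = 934.
m = (506·7 − 26·65)/934 = 926/467; c = (230·65 − 26·506)/934 = 897/467.

m = 1.983, c = 1.921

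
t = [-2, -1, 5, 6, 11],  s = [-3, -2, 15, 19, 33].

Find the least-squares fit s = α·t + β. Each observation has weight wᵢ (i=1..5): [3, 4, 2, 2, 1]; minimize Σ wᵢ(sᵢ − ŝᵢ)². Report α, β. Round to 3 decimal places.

α = 2.820, β = 1.596

From the data, Σwᵢ·t·t = 259, Σwᵢ·t = 23, Σwᵢ·1 = 12.
Moment sums: Σwᵢ·t·s = 767, Σwᵢ·s = 84.
Normal equations: [[259, 23]; [23, 12]]·[α, β]ᵀ = [767, 84]ᵀ.
Δ = 259·12 − 23² = 2579.
α = (767·12 − 23·84)/2579 = 7272/2579; β = (259·84 − 23·767)/2579 = 4115/2579.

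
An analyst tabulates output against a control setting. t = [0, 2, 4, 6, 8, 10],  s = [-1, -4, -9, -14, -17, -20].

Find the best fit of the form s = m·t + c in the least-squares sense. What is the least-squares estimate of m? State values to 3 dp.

m = -1.986

The normal system AᵀA·[m, c]ᵀ = Aᵀs is [[220, 30]; [30, 6]]·[m, c]ᵀ = [-464, -65]ᵀ.
Eliminating c: 6·(row 1) − 30·(row 2) gives 420·m = 6·(-464) − 30·(-65) = -834, so m = -139/70.
Then c = ((-65) − 30·(-139/70))/6 = -19/21.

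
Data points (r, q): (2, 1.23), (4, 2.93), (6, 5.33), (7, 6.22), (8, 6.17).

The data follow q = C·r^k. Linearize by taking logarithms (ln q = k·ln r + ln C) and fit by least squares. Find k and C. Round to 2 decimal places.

Linearized form: ln q = k·ln r + ln C. From the 5 transformed points,
Σln r = 7.8966, Σ(ln r)² = 13.7233, Σln q = 6.6028, Σln r·ln q = 11.9726.
Normal system: [[13.7233, 7.8966]; [7.8966, 5]]·[k, ln C]ᵀ = [11.9726, 6.6028]ᵀ.
Δ = 13.7233·5 − (7.8966)² = 6.2610; k = (11.9726·5 − 7.8966·6.6028)/6.2610 = 1.23359, ln C = (13.7233·6.6028 − 7.8966·11.9726)/6.2610 = -0.62766, so C = exp(-0.62766) = 0.53384.

k = 1.23, C = 0.53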